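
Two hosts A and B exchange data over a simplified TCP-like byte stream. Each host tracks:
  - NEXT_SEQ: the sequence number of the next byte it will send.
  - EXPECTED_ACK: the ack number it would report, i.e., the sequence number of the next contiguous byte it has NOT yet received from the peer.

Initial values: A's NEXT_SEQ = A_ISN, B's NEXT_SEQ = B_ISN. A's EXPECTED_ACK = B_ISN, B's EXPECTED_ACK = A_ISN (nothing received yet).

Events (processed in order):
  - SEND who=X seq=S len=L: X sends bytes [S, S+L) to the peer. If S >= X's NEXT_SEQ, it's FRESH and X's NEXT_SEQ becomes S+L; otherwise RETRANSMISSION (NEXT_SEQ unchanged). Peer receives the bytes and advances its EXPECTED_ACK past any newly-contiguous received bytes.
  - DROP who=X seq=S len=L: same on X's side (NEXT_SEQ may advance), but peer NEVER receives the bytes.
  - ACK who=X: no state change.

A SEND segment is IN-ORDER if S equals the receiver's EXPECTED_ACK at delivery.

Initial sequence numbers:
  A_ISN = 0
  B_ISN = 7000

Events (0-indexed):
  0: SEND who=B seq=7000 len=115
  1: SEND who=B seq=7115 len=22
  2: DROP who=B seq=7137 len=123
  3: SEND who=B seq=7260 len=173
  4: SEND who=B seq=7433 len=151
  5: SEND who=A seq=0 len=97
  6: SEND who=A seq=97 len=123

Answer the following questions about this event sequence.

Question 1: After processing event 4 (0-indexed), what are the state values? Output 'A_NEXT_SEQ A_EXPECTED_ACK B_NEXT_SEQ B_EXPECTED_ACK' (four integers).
After event 0: A_seq=0 A_ack=7115 B_seq=7115 B_ack=0
After event 1: A_seq=0 A_ack=7137 B_seq=7137 B_ack=0
After event 2: A_seq=0 A_ack=7137 B_seq=7260 B_ack=0
After event 3: A_seq=0 A_ack=7137 B_seq=7433 B_ack=0
After event 4: A_seq=0 A_ack=7137 B_seq=7584 B_ack=0

0 7137 7584 0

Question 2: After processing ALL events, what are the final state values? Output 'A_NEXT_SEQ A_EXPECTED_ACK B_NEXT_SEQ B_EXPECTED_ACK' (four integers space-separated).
After event 0: A_seq=0 A_ack=7115 B_seq=7115 B_ack=0
After event 1: A_seq=0 A_ack=7137 B_seq=7137 B_ack=0
After event 2: A_seq=0 A_ack=7137 B_seq=7260 B_ack=0
After event 3: A_seq=0 A_ack=7137 B_seq=7433 B_ack=0
After event 4: A_seq=0 A_ack=7137 B_seq=7584 B_ack=0
After event 5: A_seq=97 A_ack=7137 B_seq=7584 B_ack=97
After event 6: A_seq=220 A_ack=7137 B_seq=7584 B_ack=220

Answer: 220 7137 7584 220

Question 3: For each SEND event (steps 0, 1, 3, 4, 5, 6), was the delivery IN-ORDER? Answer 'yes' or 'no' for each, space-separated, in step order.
Answer: yes yes no no yes yes

Derivation:
Step 0: SEND seq=7000 -> in-order
Step 1: SEND seq=7115 -> in-order
Step 3: SEND seq=7260 -> out-of-order
Step 4: SEND seq=7433 -> out-of-order
Step 5: SEND seq=0 -> in-order
Step 6: SEND seq=97 -> in-order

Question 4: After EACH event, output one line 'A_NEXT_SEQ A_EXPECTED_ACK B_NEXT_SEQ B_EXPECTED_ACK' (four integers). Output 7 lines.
0 7115 7115 0
0 7137 7137 0
0 7137 7260 0
0 7137 7433 0
0 7137 7584 0
97 7137 7584 97
220 7137 7584 220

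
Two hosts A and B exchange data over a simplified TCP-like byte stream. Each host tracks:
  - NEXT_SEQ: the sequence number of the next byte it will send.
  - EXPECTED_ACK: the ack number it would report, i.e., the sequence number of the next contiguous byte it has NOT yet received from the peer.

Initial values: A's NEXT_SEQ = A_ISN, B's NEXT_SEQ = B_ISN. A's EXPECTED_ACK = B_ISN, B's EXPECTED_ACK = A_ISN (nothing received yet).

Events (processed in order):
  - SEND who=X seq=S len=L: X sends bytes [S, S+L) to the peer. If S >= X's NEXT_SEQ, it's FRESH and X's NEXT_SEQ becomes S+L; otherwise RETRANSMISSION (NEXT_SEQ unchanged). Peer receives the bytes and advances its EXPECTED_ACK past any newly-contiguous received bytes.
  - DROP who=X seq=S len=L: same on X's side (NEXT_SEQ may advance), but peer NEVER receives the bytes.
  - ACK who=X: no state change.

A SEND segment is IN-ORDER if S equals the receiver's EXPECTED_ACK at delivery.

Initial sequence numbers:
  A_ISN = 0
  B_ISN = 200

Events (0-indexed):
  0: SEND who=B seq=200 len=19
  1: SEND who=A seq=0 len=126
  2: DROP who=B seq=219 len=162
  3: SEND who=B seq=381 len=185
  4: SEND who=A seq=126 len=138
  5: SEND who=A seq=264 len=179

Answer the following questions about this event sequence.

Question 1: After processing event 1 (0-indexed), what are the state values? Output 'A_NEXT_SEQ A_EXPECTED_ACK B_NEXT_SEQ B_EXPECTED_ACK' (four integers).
After event 0: A_seq=0 A_ack=219 B_seq=219 B_ack=0
After event 1: A_seq=126 A_ack=219 B_seq=219 B_ack=126

126 219 219 126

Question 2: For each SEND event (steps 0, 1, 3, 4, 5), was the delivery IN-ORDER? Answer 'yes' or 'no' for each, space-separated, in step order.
Answer: yes yes no yes yes

Derivation:
Step 0: SEND seq=200 -> in-order
Step 1: SEND seq=0 -> in-order
Step 3: SEND seq=381 -> out-of-order
Step 4: SEND seq=126 -> in-order
Step 5: SEND seq=264 -> in-order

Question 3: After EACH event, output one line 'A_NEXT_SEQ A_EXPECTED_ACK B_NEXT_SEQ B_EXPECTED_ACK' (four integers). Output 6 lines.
0 219 219 0
126 219 219 126
126 219 381 126
126 219 566 126
264 219 566 264
443 219 566 443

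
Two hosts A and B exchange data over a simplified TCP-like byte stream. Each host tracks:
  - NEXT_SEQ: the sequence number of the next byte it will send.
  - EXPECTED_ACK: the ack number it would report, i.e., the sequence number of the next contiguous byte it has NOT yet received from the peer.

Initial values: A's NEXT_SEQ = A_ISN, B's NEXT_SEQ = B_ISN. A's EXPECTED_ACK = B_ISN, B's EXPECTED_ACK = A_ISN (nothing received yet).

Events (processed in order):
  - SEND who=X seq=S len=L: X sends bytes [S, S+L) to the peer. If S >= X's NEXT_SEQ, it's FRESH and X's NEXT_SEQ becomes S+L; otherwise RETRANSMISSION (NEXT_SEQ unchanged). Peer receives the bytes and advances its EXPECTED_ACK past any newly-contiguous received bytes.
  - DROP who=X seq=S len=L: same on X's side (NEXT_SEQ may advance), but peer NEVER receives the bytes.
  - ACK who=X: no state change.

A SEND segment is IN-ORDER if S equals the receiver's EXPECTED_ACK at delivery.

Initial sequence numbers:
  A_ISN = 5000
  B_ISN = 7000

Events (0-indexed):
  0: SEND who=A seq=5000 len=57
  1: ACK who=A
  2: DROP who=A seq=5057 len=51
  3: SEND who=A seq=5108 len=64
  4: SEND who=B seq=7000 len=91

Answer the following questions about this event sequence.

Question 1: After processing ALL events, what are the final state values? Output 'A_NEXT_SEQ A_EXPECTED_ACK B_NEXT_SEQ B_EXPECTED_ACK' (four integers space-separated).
Answer: 5172 7091 7091 5057

Derivation:
After event 0: A_seq=5057 A_ack=7000 B_seq=7000 B_ack=5057
After event 1: A_seq=5057 A_ack=7000 B_seq=7000 B_ack=5057
After event 2: A_seq=5108 A_ack=7000 B_seq=7000 B_ack=5057
After event 3: A_seq=5172 A_ack=7000 B_seq=7000 B_ack=5057
After event 4: A_seq=5172 A_ack=7091 B_seq=7091 B_ack=5057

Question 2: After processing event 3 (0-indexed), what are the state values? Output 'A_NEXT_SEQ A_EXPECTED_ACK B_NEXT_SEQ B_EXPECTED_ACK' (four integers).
After event 0: A_seq=5057 A_ack=7000 B_seq=7000 B_ack=5057
After event 1: A_seq=5057 A_ack=7000 B_seq=7000 B_ack=5057
After event 2: A_seq=5108 A_ack=7000 B_seq=7000 B_ack=5057
After event 3: A_seq=5172 A_ack=7000 B_seq=7000 B_ack=5057

5172 7000 7000 5057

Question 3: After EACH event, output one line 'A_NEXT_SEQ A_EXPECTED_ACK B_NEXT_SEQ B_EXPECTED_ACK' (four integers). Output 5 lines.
5057 7000 7000 5057
5057 7000 7000 5057
5108 7000 7000 5057
5172 7000 7000 5057
5172 7091 7091 5057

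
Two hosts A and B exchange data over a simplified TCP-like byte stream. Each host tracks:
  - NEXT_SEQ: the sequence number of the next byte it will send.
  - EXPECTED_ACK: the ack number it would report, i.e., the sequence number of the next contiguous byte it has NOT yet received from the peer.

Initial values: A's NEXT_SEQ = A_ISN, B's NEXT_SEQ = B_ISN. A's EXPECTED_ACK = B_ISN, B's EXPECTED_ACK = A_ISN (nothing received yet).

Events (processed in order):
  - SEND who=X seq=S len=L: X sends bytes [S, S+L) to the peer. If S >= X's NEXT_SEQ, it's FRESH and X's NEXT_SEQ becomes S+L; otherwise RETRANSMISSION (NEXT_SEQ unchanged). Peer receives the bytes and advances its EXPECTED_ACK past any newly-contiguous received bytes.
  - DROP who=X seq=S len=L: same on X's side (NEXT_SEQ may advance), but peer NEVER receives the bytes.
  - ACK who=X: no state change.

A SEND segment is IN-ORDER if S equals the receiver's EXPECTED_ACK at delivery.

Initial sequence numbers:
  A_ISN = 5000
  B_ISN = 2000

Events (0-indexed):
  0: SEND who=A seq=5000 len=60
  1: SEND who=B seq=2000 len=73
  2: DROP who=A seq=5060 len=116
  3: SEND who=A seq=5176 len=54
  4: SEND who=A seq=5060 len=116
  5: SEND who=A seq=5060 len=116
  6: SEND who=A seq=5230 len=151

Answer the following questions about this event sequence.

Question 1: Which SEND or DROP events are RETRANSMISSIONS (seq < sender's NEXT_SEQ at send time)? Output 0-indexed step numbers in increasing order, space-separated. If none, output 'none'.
Answer: 4 5

Derivation:
Step 0: SEND seq=5000 -> fresh
Step 1: SEND seq=2000 -> fresh
Step 2: DROP seq=5060 -> fresh
Step 3: SEND seq=5176 -> fresh
Step 4: SEND seq=5060 -> retransmit
Step 5: SEND seq=5060 -> retransmit
Step 6: SEND seq=5230 -> fresh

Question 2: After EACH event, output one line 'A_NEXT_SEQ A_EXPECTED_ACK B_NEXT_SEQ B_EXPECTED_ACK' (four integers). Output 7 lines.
5060 2000 2000 5060
5060 2073 2073 5060
5176 2073 2073 5060
5230 2073 2073 5060
5230 2073 2073 5230
5230 2073 2073 5230
5381 2073 2073 5381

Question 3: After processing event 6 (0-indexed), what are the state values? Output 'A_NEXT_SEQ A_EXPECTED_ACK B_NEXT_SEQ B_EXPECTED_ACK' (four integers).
After event 0: A_seq=5060 A_ack=2000 B_seq=2000 B_ack=5060
After event 1: A_seq=5060 A_ack=2073 B_seq=2073 B_ack=5060
After event 2: A_seq=5176 A_ack=2073 B_seq=2073 B_ack=5060
After event 3: A_seq=5230 A_ack=2073 B_seq=2073 B_ack=5060
After event 4: A_seq=5230 A_ack=2073 B_seq=2073 B_ack=5230
After event 5: A_seq=5230 A_ack=2073 B_seq=2073 B_ack=5230
After event 6: A_seq=5381 A_ack=2073 B_seq=2073 B_ack=5381

5381 2073 2073 5381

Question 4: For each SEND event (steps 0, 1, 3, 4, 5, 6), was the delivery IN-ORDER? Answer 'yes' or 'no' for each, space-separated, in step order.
Answer: yes yes no yes no yes

Derivation:
Step 0: SEND seq=5000 -> in-order
Step 1: SEND seq=2000 -> in-order
Step 3: SEND seq=5176 -> out-of-order
Step 4: SEND seq=5060 -> in-order
Step 5: SEND seq=5060 -> out-of-order
Step 6: SEND seq=5230 -> in-order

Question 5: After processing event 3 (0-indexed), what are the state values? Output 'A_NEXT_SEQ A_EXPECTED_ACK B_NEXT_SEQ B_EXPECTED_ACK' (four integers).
After event 0: A_seq=5060 A_ack=2000 B_seq=2000 B_ack=5060
After event 1: A_seq=5060 A_ack=2073 B_seq=2073 B_ack=5060
After event 2: A_seq=5176 A_ack=2073 B_seq=2073 B_ack=5060
After event 3: A_seq=5230 A_ack=2073 B_seq=2073 B_ack=5060

5230 2073 2073 5060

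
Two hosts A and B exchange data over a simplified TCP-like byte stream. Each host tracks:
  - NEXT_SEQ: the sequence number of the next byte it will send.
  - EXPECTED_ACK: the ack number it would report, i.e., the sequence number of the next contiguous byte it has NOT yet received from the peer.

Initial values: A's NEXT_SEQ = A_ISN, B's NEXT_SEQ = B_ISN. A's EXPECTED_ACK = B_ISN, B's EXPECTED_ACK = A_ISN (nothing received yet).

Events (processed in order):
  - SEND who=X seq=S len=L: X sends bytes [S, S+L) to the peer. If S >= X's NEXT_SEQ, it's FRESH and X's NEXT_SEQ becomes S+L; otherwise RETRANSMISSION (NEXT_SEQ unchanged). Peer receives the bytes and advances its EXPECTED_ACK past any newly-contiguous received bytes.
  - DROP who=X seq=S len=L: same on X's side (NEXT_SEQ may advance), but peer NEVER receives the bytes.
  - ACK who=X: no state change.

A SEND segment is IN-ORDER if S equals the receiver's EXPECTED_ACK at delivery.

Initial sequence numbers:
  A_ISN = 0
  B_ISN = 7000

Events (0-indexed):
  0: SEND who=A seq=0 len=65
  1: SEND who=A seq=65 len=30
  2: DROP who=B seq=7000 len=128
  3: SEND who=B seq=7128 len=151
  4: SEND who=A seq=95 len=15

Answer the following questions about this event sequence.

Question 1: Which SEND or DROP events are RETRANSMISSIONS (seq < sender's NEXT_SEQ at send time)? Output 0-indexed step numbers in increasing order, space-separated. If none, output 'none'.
Step 0: SEND seq=0 -> fresh
Step 1: SEND seq=65 -> fresh
Step 2: DROP seq=7000 -> fresh
Step 3: SEND seq=7128 -> fresh
Step 4: SEND seq=95 -> fresh

Answer: none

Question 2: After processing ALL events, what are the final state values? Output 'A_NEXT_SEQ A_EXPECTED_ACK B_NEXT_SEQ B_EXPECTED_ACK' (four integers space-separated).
Answer: 110 7000 7279 110

Derivation:
After event 0: A_seq=65 A_ack=7000 B_seq=7000 B_ack=65
After event 1: A_seq=95 A_ack=7000 B_seq=7000 B_ack=95
After event 2: A_seq=95 A_ack=7000 B_seq=7128 B_ack=95
After event 3: A_seq=95 A_ack=7000 B_seq=7279 B_ack=95
After event 4: A_seq=110 A_ack=7000 B_seq=7279 B_ack=110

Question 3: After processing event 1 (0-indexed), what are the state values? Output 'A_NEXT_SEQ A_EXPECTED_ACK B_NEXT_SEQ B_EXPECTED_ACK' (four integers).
After event 0: A_seq=65 A_ack=7000 B_seq=7000 B_ack=65
After event 1: A_seq=95 A_ack=7000 B_seq=7000 B_ack=95

95 7000 7000 95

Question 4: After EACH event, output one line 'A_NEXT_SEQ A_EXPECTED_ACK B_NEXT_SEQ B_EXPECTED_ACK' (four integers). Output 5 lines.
65 7000 7000 65
95 7000 7000 95
95 7000 7128 95
95 7000 7279 95
110 7000 7279 110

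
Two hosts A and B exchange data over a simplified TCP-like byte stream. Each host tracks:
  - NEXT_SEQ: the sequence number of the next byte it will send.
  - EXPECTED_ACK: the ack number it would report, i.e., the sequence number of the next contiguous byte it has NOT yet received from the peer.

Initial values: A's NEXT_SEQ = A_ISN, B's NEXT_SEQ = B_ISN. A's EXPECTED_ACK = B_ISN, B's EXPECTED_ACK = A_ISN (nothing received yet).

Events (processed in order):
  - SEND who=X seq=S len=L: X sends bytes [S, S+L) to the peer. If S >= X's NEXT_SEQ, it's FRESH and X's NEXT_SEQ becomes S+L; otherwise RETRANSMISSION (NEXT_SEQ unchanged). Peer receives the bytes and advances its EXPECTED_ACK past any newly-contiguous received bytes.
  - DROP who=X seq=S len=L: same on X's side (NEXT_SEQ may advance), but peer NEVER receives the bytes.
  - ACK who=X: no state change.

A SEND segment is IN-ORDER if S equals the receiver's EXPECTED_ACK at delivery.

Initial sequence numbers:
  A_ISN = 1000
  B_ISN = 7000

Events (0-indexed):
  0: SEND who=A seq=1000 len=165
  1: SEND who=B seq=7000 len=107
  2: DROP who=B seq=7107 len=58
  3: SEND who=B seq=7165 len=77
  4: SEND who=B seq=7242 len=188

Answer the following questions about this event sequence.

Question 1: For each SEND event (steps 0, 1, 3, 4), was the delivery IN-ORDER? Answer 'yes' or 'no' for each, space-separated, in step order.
Answer: yes yes no no

Derivation:
Step 0: SEND seq=1000 -> in-order
Step 1: SEND seq=7000 -> in-order
Step 3: SEND seq=7165 -> out-of-order
Step 4: SEND seq=7242 -> out-of-order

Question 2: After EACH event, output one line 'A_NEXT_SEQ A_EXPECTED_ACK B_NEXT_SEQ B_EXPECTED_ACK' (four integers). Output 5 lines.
1165 7000 7000 1165
1165 7107 7107 1165
1165 7107 7165 1165
1165 7107 7242 1165
1165 7107 7430 1165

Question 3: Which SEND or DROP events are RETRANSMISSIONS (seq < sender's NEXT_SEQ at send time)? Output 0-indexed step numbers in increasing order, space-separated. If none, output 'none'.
Step 0: SEND seq=1000 -> fresh
Step 1: SEND seq=7000 -> fresh
Step 2: DROP seq=7107 -> fresh
Step 3: SEND seq=7165 -> fresh
Step 4: SEND seq=7242 -> fresh

Answer: none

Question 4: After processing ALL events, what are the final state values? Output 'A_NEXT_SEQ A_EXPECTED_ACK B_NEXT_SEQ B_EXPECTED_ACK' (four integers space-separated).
Answer: 1165 7107 7430 1165

Derivation:
After event 0: A_seq=1165 A_ack=7000 B_seq=7000 B_ack=1165
After event 1: A_seq=1165 A_ack=7107 B_seq=7107 B_ack=1165
After event 2: A_seq=1165 A_ack=7107 B_seq=7165 B_ack=1165
After event 3: A_seq=1165 A_ack=7107 B_seq=7242 B_ack=1165
After event 4: A_seq=1165 A_ack=7107 B_seq=7430 B_ack=1165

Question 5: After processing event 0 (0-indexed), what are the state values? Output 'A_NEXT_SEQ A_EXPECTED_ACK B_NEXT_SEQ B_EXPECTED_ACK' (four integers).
After event 0: A_seq=1165 A_ack=7000 B_seq=7000 B_ack=1165

1165 7000 7000 1165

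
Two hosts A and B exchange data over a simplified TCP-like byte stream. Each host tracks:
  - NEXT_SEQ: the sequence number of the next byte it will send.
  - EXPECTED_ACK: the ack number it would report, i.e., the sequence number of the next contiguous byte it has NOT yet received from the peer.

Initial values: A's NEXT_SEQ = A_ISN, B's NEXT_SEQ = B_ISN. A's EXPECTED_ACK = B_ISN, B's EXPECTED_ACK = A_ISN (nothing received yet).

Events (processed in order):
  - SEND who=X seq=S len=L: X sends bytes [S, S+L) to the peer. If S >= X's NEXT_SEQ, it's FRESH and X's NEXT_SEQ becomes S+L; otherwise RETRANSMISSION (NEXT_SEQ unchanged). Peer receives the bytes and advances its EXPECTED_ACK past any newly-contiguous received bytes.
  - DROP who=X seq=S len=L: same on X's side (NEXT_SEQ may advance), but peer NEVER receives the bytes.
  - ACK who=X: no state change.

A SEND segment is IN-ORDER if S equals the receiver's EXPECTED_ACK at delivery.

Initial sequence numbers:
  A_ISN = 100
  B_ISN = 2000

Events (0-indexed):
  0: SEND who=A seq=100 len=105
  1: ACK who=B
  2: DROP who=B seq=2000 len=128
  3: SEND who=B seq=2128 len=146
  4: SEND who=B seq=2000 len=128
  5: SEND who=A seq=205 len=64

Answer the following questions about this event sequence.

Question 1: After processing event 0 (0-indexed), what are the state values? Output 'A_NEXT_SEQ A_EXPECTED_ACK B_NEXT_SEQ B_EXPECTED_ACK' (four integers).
After event 0: A_seq=205 A_ack=2000 B_seq=2000 B_ack=205

205 2000 2000 205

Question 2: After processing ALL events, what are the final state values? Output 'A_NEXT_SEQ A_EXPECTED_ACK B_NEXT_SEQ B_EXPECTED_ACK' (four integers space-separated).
Answer: 269 2274 2274 269

Derivation:
After event 0: A_seq=205 A_ack=2000 B_seq=2000 B_ack=205
After event 1: A_seq=205 A_ack=2000 B_seq=2000 B_ack=205
After event 2: A_seq=205 A_ack=2000 B_seq=2128 B_ack=205
After event 3: A_seq=205 A_ack=2000 B_seq=2274 B_ack=205
After event 4: A_seq=205 A_ack=2274 B_seq=2274 B_ack=205
After event 5: A_seq=269 A_ack=2274 B_seq=2274 B_ack=269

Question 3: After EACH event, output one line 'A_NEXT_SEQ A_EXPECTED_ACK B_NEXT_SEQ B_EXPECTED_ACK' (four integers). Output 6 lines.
205 2000 2000 205
205 2000 2000 205
205 2000 2128 205
205 2000 2274 205
205 2274 2274 205
269 2274 2274 269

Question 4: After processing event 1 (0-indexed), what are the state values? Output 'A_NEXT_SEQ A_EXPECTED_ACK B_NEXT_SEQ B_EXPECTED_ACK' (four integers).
After event 0: A_seq=205 A_ack=2000 B_seq=2000 B_ack=205
After event 1: A_seq=205 A_ack=2000 B_seq=2000 B_ack=205

205 2000 2000 205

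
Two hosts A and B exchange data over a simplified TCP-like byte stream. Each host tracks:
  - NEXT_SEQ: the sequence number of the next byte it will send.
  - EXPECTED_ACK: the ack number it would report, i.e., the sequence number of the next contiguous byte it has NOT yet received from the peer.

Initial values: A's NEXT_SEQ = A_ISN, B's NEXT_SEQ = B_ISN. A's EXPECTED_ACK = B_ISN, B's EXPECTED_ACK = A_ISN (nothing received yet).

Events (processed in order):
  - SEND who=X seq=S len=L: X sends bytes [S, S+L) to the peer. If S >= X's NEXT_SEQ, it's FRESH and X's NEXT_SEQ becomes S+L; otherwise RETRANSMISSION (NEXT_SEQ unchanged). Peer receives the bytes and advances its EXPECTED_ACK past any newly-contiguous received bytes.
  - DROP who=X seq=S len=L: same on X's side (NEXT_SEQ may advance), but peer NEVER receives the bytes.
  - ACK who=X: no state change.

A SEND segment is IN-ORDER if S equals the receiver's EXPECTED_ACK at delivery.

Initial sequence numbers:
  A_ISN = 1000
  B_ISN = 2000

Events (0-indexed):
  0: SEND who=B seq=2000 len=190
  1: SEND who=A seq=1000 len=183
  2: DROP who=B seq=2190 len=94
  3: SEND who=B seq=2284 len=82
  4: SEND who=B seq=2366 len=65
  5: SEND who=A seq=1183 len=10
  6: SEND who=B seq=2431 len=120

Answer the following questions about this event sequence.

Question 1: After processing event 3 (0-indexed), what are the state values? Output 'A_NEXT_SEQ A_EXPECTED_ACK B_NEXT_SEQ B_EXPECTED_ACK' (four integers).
After event 0: A_seq=1000 A_ack=2190 B_seq=2190 B_ack=1000
After event 1: A_seq=1183 A_ack=2190 B_seq=2190 B_ack=1183
After event 2: A_seq=1183 A_ack=2190 B_seq=2284 B_ack=1183
After event 3: A_seq=1183 A_ack=2190 B_seq=2366 B_ack=1183

1183 2190 2366 1183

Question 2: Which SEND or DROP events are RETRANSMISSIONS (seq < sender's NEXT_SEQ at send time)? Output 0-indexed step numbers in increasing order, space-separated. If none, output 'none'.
Step 0: SEND seq=2000 -> fresh
Step 1: SEND seq=1000 -> fresh
Step 2: DROP seq=2190 -> fresh
Step 3: SEND seq=2284 -> fresh
Step 4: SEND seq=2366 -> fresh
Step 5: SEND seq=1183 -> fresh
Step 6: SEND seq=2431 -> fresh

Answer: none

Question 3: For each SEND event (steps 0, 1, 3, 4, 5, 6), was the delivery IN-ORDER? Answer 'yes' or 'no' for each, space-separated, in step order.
Step 0: SEND seq=2000 -> in-order
Step 1: SEND seq=1000 -> in-order
Step 3: SEND seq=2284 -> out-of-order
Step 4: SEND seq=2366 -> out-of-order
Step 5: SEND seq=1183 -> in-order
Step 6: SEND seq=2431 -> out-of-order

Answer: yes yes no no yes no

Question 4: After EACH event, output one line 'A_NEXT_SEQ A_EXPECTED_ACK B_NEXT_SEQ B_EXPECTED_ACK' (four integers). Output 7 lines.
1000 2190 2190 1000
1183 2190 2190 1183
1183 2190 2284 1183
1183 2190 2366 1183
1183 2190 2431 1183
1193 2190 2431 1193
1193 2190 2551 1193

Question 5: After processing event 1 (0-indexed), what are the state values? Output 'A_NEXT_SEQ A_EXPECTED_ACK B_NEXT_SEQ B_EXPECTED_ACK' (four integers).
After event 0: A_seq=1000 A_ack=2190 B_seq=2190 B_ack=1000
After event 1: A_seq=1183 A_ack=2190 B_seq=2190 B_ack=1183

1183 2190 2190 1183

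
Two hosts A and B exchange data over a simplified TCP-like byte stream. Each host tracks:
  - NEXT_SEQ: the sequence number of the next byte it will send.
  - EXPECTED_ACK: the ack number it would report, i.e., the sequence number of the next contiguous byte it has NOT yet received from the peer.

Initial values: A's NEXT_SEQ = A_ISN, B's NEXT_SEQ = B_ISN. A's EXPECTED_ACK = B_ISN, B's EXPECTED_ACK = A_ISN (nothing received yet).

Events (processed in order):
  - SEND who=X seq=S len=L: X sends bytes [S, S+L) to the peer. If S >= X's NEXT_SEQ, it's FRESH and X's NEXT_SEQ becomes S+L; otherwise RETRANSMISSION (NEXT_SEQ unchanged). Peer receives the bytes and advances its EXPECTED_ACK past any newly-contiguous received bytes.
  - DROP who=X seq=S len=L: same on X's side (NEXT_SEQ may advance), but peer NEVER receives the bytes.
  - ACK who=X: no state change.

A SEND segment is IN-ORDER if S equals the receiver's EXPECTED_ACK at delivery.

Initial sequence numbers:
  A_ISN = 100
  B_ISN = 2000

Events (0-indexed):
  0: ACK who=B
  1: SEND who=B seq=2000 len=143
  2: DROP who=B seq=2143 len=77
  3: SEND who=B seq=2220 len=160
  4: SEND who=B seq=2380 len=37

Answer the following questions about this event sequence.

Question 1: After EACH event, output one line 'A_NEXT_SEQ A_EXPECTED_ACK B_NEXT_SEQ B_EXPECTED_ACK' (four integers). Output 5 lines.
100 2000 2000 100
100 2143 2143 100
100 2143 2220 100
100 2143 2380 100
100 2143 2417 100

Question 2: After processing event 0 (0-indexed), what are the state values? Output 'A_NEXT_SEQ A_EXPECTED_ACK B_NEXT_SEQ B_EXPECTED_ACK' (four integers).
After event 0: A_seq=100 A_ack=2000 B_seq=2000 B_ack=100

100 2000 2000 100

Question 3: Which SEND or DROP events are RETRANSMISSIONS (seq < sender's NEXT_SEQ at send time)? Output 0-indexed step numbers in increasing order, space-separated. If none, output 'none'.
Answer: none

Derivation:
Step 1: SEND seq=2000 -> fresh
Step 2: DROP seq=2143 -> fresh
Step 3: SEND seq=2220 -> fresh
Step 4: SEND seq=2380 -> fresh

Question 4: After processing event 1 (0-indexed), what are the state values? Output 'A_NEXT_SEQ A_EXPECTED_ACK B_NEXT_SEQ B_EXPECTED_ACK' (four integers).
After event 0: A_seq=100 A_ack=2000 B_seq=2000 B_ack=100
After event 1: A_seq=100 A_ack=2143 B_seq=2143 B_ack=100

100 2143 2143 100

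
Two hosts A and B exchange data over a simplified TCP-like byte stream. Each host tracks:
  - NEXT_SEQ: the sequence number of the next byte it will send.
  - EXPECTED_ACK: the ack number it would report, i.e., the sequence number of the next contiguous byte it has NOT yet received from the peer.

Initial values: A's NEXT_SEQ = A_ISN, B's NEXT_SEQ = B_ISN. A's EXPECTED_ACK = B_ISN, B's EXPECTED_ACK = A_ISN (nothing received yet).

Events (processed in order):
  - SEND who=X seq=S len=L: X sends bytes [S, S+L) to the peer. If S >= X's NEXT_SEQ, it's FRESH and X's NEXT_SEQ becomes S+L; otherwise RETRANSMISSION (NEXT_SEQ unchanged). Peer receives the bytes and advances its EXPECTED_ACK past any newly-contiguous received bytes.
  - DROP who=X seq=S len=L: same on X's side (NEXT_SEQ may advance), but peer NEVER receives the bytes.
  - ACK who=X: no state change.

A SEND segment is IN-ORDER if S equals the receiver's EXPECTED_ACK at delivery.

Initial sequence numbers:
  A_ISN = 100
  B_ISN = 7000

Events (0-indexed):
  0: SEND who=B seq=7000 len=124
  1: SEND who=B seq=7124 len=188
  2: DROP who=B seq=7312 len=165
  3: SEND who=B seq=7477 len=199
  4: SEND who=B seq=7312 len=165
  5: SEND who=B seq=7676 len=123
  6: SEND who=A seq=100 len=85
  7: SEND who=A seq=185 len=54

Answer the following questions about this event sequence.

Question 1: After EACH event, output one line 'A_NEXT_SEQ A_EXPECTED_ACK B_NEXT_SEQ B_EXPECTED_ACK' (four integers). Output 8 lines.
100 7124 7124 100
100 7312 7312 100
100 7312 7477 100
100 7312 7676 100
100 7676 7676 100
100 7799 7799 100
185 7799 7799 185
239 7799 7799 239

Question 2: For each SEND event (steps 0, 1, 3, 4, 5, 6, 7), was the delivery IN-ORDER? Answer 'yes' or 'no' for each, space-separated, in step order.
Answer: yes yes no yes yes yes yes

Derivation:
Step 0: SEND seq=7000 -> in-order
Step 1: SEND seq=7124 -> in-order
Step 3: SEND seq=7477 -> out-of-order
Step 4: SEND seq=7312 -> in-order
Step 5: SEND seq=7676 -> in-order
Step 6: SEND seq=100 -> in-order
Step 7: SEND seq=185 -> in-order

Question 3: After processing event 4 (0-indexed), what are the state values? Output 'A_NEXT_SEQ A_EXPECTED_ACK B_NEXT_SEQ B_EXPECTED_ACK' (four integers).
After event 0: A_seq=100 A_ack=7124 B_seq=7124 B_ack=100
After event 1: A_seq=100 A_ack=7312 B_seq=7312 B_ack=100
After event 2: A_seq=100 A_ack=7312 B_seq=7477 B_ack=100
After event 3: A_seq=100 A_ack=7312 B_seq=7676 B_ack=100
After event 4: A_seq=100 A_ack=7676 B_seq=7676 B_ack=100

100 7676 7676 100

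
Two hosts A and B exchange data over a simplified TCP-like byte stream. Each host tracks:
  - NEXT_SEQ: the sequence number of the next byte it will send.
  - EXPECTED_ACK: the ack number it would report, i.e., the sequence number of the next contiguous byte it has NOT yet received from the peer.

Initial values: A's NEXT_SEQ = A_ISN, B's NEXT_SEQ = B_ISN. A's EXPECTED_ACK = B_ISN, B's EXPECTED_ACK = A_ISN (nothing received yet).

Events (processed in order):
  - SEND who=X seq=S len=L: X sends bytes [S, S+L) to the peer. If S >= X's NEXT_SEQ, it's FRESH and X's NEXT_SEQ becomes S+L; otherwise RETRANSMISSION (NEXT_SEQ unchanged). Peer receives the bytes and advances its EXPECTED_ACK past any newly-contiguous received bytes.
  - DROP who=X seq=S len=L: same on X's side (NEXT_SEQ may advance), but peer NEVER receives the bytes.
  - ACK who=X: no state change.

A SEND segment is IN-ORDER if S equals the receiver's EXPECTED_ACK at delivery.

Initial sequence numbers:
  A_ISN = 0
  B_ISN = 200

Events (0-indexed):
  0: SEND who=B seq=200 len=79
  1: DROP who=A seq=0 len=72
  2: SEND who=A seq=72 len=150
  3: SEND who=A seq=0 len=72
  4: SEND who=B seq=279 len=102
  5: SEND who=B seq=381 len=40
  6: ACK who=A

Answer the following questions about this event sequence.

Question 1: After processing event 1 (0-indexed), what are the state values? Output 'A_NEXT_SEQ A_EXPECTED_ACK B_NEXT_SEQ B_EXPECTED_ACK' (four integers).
After event 0: A_seq=0 A_ack=279 B_seq=279 B_ack=0
After event 1: A_seq=72 A_ack=279 B_seq=279 B_ack=0

72 279 279 0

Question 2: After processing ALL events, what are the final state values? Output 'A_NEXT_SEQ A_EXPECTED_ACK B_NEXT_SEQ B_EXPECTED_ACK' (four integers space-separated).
Answer: 222 421 421 222

Derivation:
After event 0: A_seq=0 A_ack=279 B_seq=279 B_ack=0
After event 1: A_seq=72 A_ack=279 B_seq=279 B_ack=0
After event 2: A_seq=222 A_ack=279 B_seq=279 B_ack=0
After event 3: A_seq=222 A_ack=279 B_seq=279 B_ack=222
After event 4: A_seq=222 A_ack=381 B_seq=381 B_ack=222
After event 5: A_seq=222 A_ack=421 B_seq=421 B_ack=222
After event 6: A_seq=222 A_ack=421 B_seq=421 B_ack=222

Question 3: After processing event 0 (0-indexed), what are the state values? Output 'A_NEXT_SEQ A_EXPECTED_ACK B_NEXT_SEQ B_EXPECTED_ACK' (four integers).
After event 0: A_seq=0 A_ack=279 B_seq=279 B_ack=0

0 279 279 0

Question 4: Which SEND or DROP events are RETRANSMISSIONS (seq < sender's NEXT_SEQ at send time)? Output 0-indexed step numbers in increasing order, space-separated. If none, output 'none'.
Answer: 3

Derivation:
Step 0: SEND seq=200 -> fresh
Step 1: DROP seq=0 -> fresh
Step 2: SEND seq=72 -> fresh
Step 3: SEND seq=0 -> retransmit
Step 4: SEND seq=279 -> fresh
Step 5: SEND seq=381 -> fresh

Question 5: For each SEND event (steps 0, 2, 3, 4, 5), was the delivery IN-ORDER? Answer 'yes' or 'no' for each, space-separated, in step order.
Step 0: SEND seq=200 -> in-order
Step 2: SEND seq=72 -> out-of-order
Step 3: SEND seq=0 -> in-order
Step 4: SEND seq=279 -> in-order
Step 5: SEND seq=381 -> in-order

Answer: yes no yes yes yes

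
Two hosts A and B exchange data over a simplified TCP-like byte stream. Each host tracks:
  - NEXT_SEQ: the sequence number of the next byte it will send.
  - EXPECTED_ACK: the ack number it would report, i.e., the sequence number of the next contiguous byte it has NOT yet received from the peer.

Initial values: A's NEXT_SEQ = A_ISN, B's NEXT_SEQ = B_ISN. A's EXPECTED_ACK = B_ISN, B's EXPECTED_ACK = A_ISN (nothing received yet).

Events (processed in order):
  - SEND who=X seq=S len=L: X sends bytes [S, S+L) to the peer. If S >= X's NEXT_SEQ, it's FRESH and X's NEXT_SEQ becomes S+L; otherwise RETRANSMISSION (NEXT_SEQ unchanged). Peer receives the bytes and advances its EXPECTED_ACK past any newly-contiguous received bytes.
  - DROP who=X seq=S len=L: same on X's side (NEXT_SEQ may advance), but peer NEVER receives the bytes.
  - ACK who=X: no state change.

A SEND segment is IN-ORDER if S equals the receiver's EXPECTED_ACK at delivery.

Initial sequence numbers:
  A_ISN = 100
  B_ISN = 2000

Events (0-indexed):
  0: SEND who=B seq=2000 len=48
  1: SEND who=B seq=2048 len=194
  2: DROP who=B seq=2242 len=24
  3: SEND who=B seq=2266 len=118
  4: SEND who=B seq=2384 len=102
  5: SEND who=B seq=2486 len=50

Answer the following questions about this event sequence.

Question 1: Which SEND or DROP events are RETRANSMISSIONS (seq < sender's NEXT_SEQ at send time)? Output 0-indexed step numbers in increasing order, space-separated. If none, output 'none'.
Step 0: SEND seq=2000 -> fresh
Step 1: SEND seq=2048 -> fresh
Step 2: DROP seq=2242 -> fresh
Step 3: SEND seq=2266 -> fresh
Step 4: SEND seq=2384 -> fresh
Step 5: SEND seq=2486 -> fresh

Answer: none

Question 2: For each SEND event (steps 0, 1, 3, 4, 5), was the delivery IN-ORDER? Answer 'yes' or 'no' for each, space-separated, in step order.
Step 0: SEND seq=2000 -> in-order
Step 1: SEND seq=2048 -> in-order
Step 3: SEND seq=2266 -> out-of-order
Step 4: SEND seq=2384 -> out-of-order
Step 5: SEND seq=2486 -> out-of-order

Answer: yes yes no no no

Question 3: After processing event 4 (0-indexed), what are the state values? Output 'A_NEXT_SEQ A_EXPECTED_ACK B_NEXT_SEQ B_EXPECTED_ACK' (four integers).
After event 0: A_seq=100 A_ack=2048 B_seq=2048 B_ack=100
After event 1: A_seq=100 A_ack=2242 B_seq=2242 B_ack=100
After event 2: A_seq=100 A_ack=2242 B_seq=2266 B_ack=100
After event 3: A_seq=100 A_ack=2242 B_seq=2384 B_ack=100
After event 4: A_seq=100 A_ack=2242 B_seq=2486 B_ack=100

100 2242 2486 100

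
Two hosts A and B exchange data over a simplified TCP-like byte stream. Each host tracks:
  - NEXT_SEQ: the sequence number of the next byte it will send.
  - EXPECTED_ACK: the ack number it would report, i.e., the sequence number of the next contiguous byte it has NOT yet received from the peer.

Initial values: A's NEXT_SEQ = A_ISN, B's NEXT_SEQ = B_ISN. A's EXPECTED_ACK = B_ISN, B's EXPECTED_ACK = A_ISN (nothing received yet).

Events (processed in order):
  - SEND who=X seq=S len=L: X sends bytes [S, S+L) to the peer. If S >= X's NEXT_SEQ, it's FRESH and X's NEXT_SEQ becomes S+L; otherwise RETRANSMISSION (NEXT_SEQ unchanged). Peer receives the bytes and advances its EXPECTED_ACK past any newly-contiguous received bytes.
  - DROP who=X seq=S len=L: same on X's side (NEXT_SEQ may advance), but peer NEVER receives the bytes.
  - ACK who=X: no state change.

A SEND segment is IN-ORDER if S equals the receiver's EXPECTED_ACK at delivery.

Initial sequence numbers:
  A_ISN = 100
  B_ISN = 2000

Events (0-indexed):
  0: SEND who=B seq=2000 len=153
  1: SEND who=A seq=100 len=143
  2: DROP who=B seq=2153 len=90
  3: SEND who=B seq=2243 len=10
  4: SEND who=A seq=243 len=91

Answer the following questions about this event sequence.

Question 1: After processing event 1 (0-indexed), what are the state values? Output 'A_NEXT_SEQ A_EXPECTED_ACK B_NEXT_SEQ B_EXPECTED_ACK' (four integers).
After event 0: A_seq=100 A_ack=2153 B_seq=2153 B_ack=100
After event 1: A_seq=243 A_ack=2153 B_seq=2153 B_ack=243

243 2153 2153 243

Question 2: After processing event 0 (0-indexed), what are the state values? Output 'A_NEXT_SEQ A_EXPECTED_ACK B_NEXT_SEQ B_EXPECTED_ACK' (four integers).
After event 0: A_seq=100 A_ack=2153 B_seq=2153 B_ack=100

100 2153 2153 100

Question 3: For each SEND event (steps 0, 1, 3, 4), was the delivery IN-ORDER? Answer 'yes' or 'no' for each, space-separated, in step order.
Answer: yes yes no yes

Derivation:
Step 0: SEND seq=2000 -> in-order
Step 1: SEND seq=100 -> in-order
Step 3: SEND seq=2243 -> out-of-order
Step 4: SEND seq=243 -> in-order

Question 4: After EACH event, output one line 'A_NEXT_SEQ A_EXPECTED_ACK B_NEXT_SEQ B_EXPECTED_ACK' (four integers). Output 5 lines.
100 2153 2153 100
243 2153 2153 243
243 2153 2243 243
243 2153 2253 243
334 2153 2253 334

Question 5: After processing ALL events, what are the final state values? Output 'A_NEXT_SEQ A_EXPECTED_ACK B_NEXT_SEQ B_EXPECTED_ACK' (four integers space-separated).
After event 0: A_seq=100 A_ack=2153 B_seq=2153 B_ack=100
After event 1: A_seq=243 A_ack=2153 B_seq=2153 B_ack=243
After event 2: A_seq=243 A_ack=2153 B_seq=2243 B_ack=243
After event 3: A_seq=243 A_ack=2153 B_seq=2253 B_ack=243
After event 4: A_seq=334 A_ack=2153 B_seq=2253 B_ack=334

Answer: 334 2153 2253 334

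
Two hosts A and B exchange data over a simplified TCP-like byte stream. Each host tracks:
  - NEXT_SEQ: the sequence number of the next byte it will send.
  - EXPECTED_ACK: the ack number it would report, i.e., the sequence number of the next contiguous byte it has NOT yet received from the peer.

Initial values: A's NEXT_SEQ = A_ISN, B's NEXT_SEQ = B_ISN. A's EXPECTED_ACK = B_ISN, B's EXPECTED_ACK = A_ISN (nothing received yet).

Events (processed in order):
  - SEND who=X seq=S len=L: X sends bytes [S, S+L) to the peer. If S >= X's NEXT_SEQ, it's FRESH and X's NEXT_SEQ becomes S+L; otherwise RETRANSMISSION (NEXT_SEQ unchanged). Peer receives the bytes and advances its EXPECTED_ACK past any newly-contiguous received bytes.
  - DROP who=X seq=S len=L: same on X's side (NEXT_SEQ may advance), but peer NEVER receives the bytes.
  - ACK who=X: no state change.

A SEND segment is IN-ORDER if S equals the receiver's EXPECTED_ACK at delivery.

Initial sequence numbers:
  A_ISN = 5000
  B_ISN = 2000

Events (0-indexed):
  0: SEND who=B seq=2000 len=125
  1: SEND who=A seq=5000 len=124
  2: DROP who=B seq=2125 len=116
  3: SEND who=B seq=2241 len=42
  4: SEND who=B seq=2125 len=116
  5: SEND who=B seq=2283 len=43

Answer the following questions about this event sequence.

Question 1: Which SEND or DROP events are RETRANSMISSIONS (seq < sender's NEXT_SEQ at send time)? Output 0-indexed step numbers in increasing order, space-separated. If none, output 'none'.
Step 0: SEND seq=2000 -> fresh
Step 1: SEND seq=5000 -> fresh
Step 2: DROP seq=2125 -> fresh
Step 3: SEND seq=2241 -> fresh
Step 4: SEND seq=2125 -> retransmit
Step 5: SEND seq=2283 -> fresh

Answer: 4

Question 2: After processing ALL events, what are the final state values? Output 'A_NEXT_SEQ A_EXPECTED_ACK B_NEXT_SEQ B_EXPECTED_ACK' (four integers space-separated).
Answer: 5124 2326 2326 5124

Derivation:
After event 0: A_seq=5000 A_ack=2125 B_seq=2125 B_ack=5000
After event 1: A_seq=5124 A_ack=2125 B_seq=2125 B_ack=5124
After event 2: A_seq=5124 A_ack=2125 B_seq=2241 B_ack=5124
After event 3: A_seq=5124 A_ack=2125 B_seq=2283 B_ack=5124
After event 4: A_seq=5124 A_ack=2283 B_seq=2283 B_ack=5124
After event 5: A_seq=5124 A_ack=2326 B_seq=2326 B_ack=5124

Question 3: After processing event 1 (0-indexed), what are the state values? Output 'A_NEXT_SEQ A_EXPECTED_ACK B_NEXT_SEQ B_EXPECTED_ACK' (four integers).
After event 0: A_seq=5000 A_ack=2125 B_seq=2125 B_ack=5000
After event 1: A_seq=5124 A_ack=2125 B_seq=2125 B_ack=5124

5124 2125 2125 5124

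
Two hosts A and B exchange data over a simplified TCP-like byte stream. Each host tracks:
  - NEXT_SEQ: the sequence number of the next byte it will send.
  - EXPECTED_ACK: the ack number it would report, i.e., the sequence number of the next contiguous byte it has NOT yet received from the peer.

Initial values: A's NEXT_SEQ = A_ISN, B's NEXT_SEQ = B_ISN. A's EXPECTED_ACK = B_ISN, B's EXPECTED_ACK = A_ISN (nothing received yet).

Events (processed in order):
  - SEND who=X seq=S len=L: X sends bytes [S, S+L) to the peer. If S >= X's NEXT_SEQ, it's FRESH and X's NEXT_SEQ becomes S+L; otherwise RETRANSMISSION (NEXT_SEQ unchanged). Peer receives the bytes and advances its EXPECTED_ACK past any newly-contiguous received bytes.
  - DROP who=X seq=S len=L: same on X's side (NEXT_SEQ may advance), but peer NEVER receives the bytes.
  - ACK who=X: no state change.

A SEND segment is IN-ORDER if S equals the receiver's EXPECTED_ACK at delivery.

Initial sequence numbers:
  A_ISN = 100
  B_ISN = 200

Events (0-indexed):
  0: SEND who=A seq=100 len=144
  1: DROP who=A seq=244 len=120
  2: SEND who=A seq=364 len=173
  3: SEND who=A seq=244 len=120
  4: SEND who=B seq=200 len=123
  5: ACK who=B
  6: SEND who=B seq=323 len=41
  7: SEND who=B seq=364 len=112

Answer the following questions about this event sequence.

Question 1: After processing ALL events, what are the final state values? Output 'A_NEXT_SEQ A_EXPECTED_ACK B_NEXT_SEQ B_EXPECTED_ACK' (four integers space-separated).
After event 0: A_seq=244 A_ack=200 B_seq=200 B_ack=244
After event 1: A_seq=364 A_ack=200 B_seq=200 B_ack=244
After event 2: A_seq=537 A_ack=200 B_seq=200 B_ack=244
After event 3: A_seq=537 A_ack=200 B_seq=200 B_ack=537
After event 4: A_seq=537 A_ack=323 B_seq=323 B_ack=537
After event 5: A_seq=537 A_ack=323 B_seq=323 B_ack=537
After event 6: A_seq=537 A_ack=364 B_seq=364 B_ack=537
After event 7: A_seq=537 A_ack=476 B_seq=476 B_ack=537

Answer: 537 476 476 537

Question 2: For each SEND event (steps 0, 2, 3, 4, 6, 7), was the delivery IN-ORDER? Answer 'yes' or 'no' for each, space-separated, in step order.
Answer: yes no yes yes yes yes

Derivation:
Step 0: SEND seq=100 -> in-order
Step 2: SEND seq=364 -> out-of-order
Step 3: SEND seq=244 -> in-order
Step 4: SEND seq=200 -> in-order
Step 6: SEND seq=323 -> in-order
Step 7: SEND seq=364 -> in-order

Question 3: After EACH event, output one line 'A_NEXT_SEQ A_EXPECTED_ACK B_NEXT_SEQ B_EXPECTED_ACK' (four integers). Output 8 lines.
244 200 200 244
364 200 200 244
537 200 200 244
537 200 200 537
537 323 323 537
537 323 323 537
537 364 364 537
537 476 476 537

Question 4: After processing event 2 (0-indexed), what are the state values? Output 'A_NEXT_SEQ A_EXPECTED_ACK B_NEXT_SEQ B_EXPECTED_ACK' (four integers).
After event 0: A_seq=244 A_ack=200 B_seq=200 B_ack=244
After event 1: A_seq=364 A_ack=200 B_seq=200 B_ack=244
After event 2: A_seq=537 A_ack=200 B_seq=200 B_ack=244

537 200 200 244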